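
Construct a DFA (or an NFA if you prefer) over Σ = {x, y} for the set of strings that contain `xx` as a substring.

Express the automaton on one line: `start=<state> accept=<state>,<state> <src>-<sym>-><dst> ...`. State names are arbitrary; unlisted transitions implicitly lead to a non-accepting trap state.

States s0..s1 record the length of the longest prefix of `xx` that matches the current input suffix. Reaching s2 means `xx` has been seen, and we stay there forever. Accept from s2.
3 states suffice.
        x   y  
>  s0   s1  s0 
   s1   s2  s0 
 * s2   s2  s2 
(> = start, * = accepting)

start=s0 accept=s2 s0-x->s1 s0-y->s0 s1-x->s2 s1-y->s0 s2-x->s2 s2-y->s2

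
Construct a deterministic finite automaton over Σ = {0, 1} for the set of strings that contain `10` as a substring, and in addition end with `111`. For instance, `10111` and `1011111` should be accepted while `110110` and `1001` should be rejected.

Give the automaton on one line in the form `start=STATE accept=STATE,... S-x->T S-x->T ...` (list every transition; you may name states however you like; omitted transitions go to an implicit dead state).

start=A accept=H A-0->A A-1->B B-0->C B-1->D C-0->C C-1->E D-0->C D-1->F E-0->C E-1->G F-0->C F-1->F G-0->C G-1->H H-0->C H-1->H

Run two small machines in parallel and take their product. The first has 3 states tracking whether and how much of `10` has been seen; the second has 4 states tracking how much of the suffix `111` has currently been matched. A product state is a pair (one from each), accepting exactly when both do.
An 8-state machine:
       0  1 
>  A   A  B 
   B   C  D 
   C   C  E 
   D   C  F 
   E   C  G 
   F   C  F 
   G   C  H 
 * H   C  H 
(> = start, * = accepting)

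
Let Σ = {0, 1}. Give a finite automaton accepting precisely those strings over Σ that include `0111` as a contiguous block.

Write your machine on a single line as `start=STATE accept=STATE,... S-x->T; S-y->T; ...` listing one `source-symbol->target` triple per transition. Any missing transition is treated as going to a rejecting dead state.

start=A; accept=E; A-0->B; A-1->A; B-0->B; B-1->C; C-0->B; C-1->D; D-0->B; D-1->E; E-0->E; E-1->E

Track how much of `0111` has been matched so far: state A is no progress, E is the absorbing accept state reached once `0111` has occurred. Intermediate states record partial matches; on a mismatch, fall back to the longest reusable overlap.
A 5-state machine:
       0  1 
>  A   B  A 
   B   B  C 
   C   B  D 
   D   B  E 
 * E   E  E 
(> = start, * = accepting)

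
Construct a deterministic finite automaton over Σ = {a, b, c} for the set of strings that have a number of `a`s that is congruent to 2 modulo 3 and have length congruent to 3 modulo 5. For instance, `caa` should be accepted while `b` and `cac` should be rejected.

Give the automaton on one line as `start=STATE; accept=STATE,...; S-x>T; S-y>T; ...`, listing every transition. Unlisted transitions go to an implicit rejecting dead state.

Run two small machines in parallel and take their product. One (3 states) tracks the count of `a`s modulo 3; the other (5 states) tracks the input length modulo 5. Each combined state is a pair, one component from each; accept when both components accept.
15 states suffice.
          a    b    c  
>  S0     S1   S2   S2 
   S1     S3   S4   S4 
   S2     S4   S5   S5 
   S3     S6   S7   S7 
   S4     S7   S8   S8 
   S5     S8   S6   S6 
   S6     S9  S10  S10 
 * S7    S10  S11  S11 
   S8    S11   S9   S9 
   S9    S12  S13  S13 
   S10   S13   S0   S0 
   S11    S0  S12  S12 
   S12    S2  S14  S14 
   S13   S14   S1   S1 
   S14    S5   S3   S3 
(> = start, * = accepting)

start=S0; accept=S7; S0-a>S1; S0-b>S2; S0-c>S2; S1-a>S3; S1-b>S4; S1-c>S4; S2-a>S4; S2-b>S5; S2-c>S5; S3-a>S6; S3-b>S7; S3-c>S7; S4-a>S7; S4-b>S8; S4-c>S8; S5-a>S8; S5-b>S6; S5-c>S6; S6-a>S9; S6-b>S10; S6-c>S10; S7-a>S10; S7-b>S11; S7-c>S11; S8-a>S11; S8-b>S9; S8-c>S9; S9-a>S12; S9-b>S13; S9-c>S13; S10-a>S13; S10-b>S0; S10-c>S0; S11-a>S0; S11-b>S12; S11-c>S12; S12-a>S2; S12-b>S14; S12-c>S14; S13-a>S14; S13-b>S1; S13-c>S1; S14-a>S5; S14-b>S3; S14-c>S3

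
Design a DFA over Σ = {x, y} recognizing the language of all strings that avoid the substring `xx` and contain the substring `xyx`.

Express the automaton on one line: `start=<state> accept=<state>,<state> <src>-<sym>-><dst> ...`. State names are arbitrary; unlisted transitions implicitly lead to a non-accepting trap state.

Build one automaton per condition and run them in lockstep. One (3 states) tracks partial matches of the forbidden pattern `xx`; the other (4 states) tracks whether and how much of `xyx` has been seen. Each combined state is a pair, one component from each; accept when both components accept. Equivalent product states are then merged.
With 6 states:
       x  y 
>  A   B  A 
   B   C  D 
   C   C  C 
   D   E  A 
 * E   C  F 
 * F   E  F 
(> = start, * = accepting)

start=A accept=E,F A-x->B A-y->A B-x->C B-y->D C-x->C C-y->C D-x->E D-y->A E-x->C E-y->F F-x->E F-y->F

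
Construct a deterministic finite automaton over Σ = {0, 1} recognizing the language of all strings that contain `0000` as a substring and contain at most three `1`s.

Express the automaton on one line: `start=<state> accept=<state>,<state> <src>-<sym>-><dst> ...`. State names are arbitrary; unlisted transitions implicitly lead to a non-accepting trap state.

Handle the two conditions separately and then intersect. One (5 states) tracks whether and how much of `0000` has been seen; the other (5 states) tracks the count of `1`s, saturating at 4. Each combined state is a pair, one component from each; accept when both components accept. After merging equivalent states the machine shrinks.
With 21 states:
          0    1  
>  q0     q1   q2 
   q1     q3   q2 
   q2     q4   q5 
   q3     q6   q2 
   q4     q7   q5 
   q5     q8   q9 
   q6    q10   q2 
   q7    q11   q5 
   q8    q12   q9 
   q9    q13  q14 
 * q10   q10  q15 
   q11   q15   q5 
   q12   q16   q9 
   q13   q17  q14 
   q14   q14  q14 
 * q15   q15  q18 
   q16   q18   q9 
   q17   q19  q14 
 * q18   q18  q20 
   q19   q20  q14 
 * q20   q20  q14 
(> = start, * = accepting)

start=q0 accept=q10,q15,q18,q20 q0-0->q1 q0-1->q2 q1-0->q3 q1-1->q2 q2-0->q4 q2-1->q5 q3-0->q6 q3-1->q2 q4-0->q7 q4-1->q5 q5-0->q8 q5-1->q9 q6-0->q10 q6-1->q2 q7-0->q11 q7-1->q5 q8-0->q12 q8-1->q9 q9-0->q13 q9-1->q14 q10-0->q10 q10-1->q15 q11-0->q15 q11-1->q5 q12-0->q16 q12-1->q9 q13-0->q17 q13-1->q14 q14-0->q14 q14-1->q14 q15-0->q15 q15-1->q18 q16-0->q18 q16-1->q9 q17-0->q19 q17-1->q14 q18-0->q18 q18-1->q20 q19-0->q20 q19-1->q14 q20-0->q20 q20-1->q14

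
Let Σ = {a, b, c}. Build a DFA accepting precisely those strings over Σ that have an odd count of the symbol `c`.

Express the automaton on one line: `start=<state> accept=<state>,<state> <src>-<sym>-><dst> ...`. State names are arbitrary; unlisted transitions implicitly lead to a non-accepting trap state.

start=q0 accept=q1 q0-a->q0 q0-b->q0 q0-c->q1 q1-a->q1 q1-b->q1 q1-c->q0

The only thing that matters is how many `c`s have appeared, reduced mod 2. Use one state per residue: q0 for 0, …, q1 for 1. Reading `c` moves to the next residue; anything else stays put. q1 is accepting.
        a   b   c  
>  q0   q0  q0  q1 
 * q1   q1  q1  q0 
(> = start, * = accepting)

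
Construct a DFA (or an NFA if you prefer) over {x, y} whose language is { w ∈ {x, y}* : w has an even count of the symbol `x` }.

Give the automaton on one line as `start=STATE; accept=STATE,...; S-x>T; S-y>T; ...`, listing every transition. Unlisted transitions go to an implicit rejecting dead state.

The only thing that matters is how many `x`s have appeared, reduced mod 2. Use one state per residue: q0 for 0, …, q1 for 1. Reading `x` moves to the next residue; anything else stays put. q0 is accepting.
With 2 states:
        x   y  
>* q0   q1  q0 
   q1   q0  q1 
(> = start, * = accepting)

start=q0; accept=q0; q0-x>q1; q0-y>q0; q1-x>q0; q1-y>q1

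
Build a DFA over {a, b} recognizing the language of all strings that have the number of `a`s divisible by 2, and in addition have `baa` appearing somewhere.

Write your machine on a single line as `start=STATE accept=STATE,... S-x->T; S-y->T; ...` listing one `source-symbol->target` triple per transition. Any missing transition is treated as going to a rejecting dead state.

start=q0; accept=q6; q0-a->q1; q0-b->q2; q1-a->q0; q1-b->q3; q2-a->q4; q2-b->q2; q3-a->q5; q3-b->q3; q4-a->q6; q4-b->q3; q5-a->q7; q5-b->q2; q6-a->q7; q6-b->q6; q7-a->q6; q7-b->q7

Build one automaton per condition and run them in lockstep. One (2 states) tracks the count of `a`s modulo 2; the other (4 states) tracks whether and how much of `baa` has been seen. Each combined state is a pair, one component from each; accept when both components accept.
An 8-state machine:
        a   b  
>  q0   q1  q2 
   q1   q0  q3 
   q2   q4  q2 
   q3   q5  q3 
   q4   q6  q3 
   q5   q7  q2 
 * q6   q7  q6 
   q7   q6  q7 
(> = start, * = accepting)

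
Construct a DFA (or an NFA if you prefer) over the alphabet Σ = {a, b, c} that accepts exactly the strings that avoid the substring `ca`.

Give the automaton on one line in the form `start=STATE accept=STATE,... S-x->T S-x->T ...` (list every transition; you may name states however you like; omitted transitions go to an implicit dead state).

This is the complement of 'contains `ca`'. Use the same substring-matching states — S0 through S2 holding how much of `ca` has just been matched — but flip the accepting set: everything except the trap S2 accepts.
3 states suffice.
        a   b   c  
>* S0   S0  S0  S1 
 * S1   S2  S0  S1 
   S2   S2  S2  S2 
(> = start, * = accepting)

start=S0 accept=S0,S1 S0-a->S0 S0-b->S0 S0-c->S1 S1-a->S2 S1-b->S0 S1-c->S1 S2-a->S2 S2-b->S2 S2-c->S2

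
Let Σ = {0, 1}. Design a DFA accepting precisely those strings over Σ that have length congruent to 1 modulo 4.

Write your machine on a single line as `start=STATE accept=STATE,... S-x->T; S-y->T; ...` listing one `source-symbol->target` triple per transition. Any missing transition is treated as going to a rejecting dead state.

Count input length modulo 4: every symbol advances one step around the cycle s0 → s1 → s2 → s3 → s0. Accept at s1.
A 4-state machine:
        0   1  
>  s0   s1  s1 
 * s1   s2  s2 
   s2   s3  s3 
   s3   s0  s0 
(> = start, * = accepting)

start=s0; accept=s1; s0-0->s1; s0-1->s1; s1-0->s2; s1-1->s2; s2-0->s3; s2-1->s3; s3-0->s0; s3-1->s0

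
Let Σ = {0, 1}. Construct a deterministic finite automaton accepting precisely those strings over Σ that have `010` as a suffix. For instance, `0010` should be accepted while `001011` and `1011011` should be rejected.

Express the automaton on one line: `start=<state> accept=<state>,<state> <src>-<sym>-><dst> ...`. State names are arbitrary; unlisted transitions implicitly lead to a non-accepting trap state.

Let each state record the length of the longest suffix of the input read so far that is also a prefix of `010`. B means the last symbol is `0`; C means the last 2 symbols are `01`; D means the last 3 symbols are `010`. Accept only at D, where the string currently ends in `010`.
       0  1 
>  A   B  A 
   B   B  C 
   C   D  A 
 * D   B  C 
(> = start, * = accepting)

start=A accept=D A-0->B A-1->A B-0->B B-1->C C-0->D C-1->A D-0->B D-1->C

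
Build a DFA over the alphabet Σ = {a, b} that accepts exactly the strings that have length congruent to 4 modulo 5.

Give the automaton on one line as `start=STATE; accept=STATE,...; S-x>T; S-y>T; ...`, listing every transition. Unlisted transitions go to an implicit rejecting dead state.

start=s0; accept=s4; s0-a>s1; s0-b>s1; s1-a>s2; s1-b>s2; s2-a>s3; s2-b>s3; s3-a>s4; s3-b>s4; s4-a>s0; s4-b>s0

Only the length mod 5 matters, so use a 5-cycle: from any state, every input symbol moves to the next state, wrapping s4 back to s0. Mark s4 accepting.
5 states suffice.
        a   b  
>  s0   s1  s1 
   s1   s2  s2 
   s2   s3  s3 
   s3   s4  s4 
 * s4   s0  s0 
(> = start, * = accepting)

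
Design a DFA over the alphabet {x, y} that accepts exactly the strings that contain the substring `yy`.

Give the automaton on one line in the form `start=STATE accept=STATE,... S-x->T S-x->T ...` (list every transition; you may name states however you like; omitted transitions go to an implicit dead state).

Track how much of `yy` has been matched so far: state S0 is no progress, S2 is the absorbing accept state reached once `yy` has occurred. Intermediate states record partial matches; on a mismatch, fall back to the longest reusable overlap.
With 3 states:
        x   y  
>  S0   S0  S1 
   S1   S0  S2 
 * S2   S2  S2 
(> = start, * = accepting)

start=S0 accept=S2 S0-x->S0 S0-y->S1 S1-x->S0 S1-y->S2 S2-x->S2 S2-y->S2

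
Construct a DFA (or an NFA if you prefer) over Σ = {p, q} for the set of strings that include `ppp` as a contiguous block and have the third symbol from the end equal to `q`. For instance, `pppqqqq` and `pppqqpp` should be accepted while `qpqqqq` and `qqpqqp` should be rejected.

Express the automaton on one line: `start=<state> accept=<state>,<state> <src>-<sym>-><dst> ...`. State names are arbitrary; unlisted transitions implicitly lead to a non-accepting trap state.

start=A accept=S,T,U,V A-p->B A-q->C B-p->D B-q->E C-p->F C-q->G D-p->H D-q->I E-p->J E-q->K F-p->L F-q->M G-p->N G-q->O H-p->H H-q->P I-p->J I-q->K J-p->L J-q->M K-p->N K-q->O L-p->H L-q->I M-p->J M-q->K N-p->L N-q->M O-p->N O-q->O P-p->Q P-q->R Q-p->S Q-q->T R-p->U R-q->V S-p->H S-q->P T-p->Q T-q->R U-p->S U-q->T V-p->U V-q->V

Build one automaton per condition and run them in lockstep. The first has 4 states tracking whether and how much of `ppp` has been seen; the second has 15 states tracking the last 3 symbols read. A product state is a pair (one from each), accepting exactly when both do.
       p  q 
>  A   B  C 
   B   D  E 
   C   F  G 
   D   H  I 
   E   J  K 
   F   L  M 
   G   N  O 
   H   H  P 
   I   J  K 
   J   L  M 
   K   N  O 
   L   H  I 
   M   J  K 
   N   L  M 
   O   N  O 
   P   Q  R 
   Q   S  T 
   R   U  V 
 * S   H  P 
 * T   Q  R 
 * U   S  T 
 * V   U  V 
(> = start, * = accepting)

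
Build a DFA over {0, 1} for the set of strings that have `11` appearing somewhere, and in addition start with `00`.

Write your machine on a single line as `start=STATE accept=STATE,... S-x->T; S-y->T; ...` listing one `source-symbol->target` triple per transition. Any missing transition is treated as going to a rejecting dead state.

start=A; accept=H; A-0->B; A-1->C; B-0->D; B-1->C; C-0->E; C-1->F; D-0->D; D-1->G; E-0->E; E-1->C; F-0->F; F-1->F; G-0->D; G-1->H; H-0->H; H-1->H

Handle the two conditions separately and then intersect. The first has 3 states tracking whether and how much of `11` has been seen; the second has 4 states tracking whether the input so far still matches the prefix `00`. A product state is a pair (one from each), accepting exactly when both do.
8 states suffice.
       0  1 
>  A   B  C 
   B   D  C 
   C   E  F 
   D   D  G 
   E   E  C 
   F   F  F 
   G   D  H 
 * H   H  H 
(> = start, * = accepting)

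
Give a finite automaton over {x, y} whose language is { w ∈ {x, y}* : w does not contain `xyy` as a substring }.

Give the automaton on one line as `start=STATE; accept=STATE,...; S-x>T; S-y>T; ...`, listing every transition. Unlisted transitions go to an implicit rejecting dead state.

start=s0; accept=s0,s1,s2; s0-x>s1; s0-y>s0; s1-x>s1; s1-y>s2; s2-x>s1; s2-y>s3; s3-x>s3; s3-y>s3

Track partial matches of the forbidden pattern `xyy`. State s3 is a dead state reached once `xyy` has occurred; every other state accepts. s0 means no part of `xyy` is currently matched.
4 states suffice.
        x   y  
>* s0   s1  s0 
 * s1   s1  s2 
 * s2   s1  s3 
   s3   s3  s3 
(> = start, * = accepting)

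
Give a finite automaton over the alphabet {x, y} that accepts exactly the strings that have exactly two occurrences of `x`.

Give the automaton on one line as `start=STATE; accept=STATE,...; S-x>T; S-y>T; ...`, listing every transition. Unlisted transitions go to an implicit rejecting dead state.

start=q0; accept=q2; q0-x>q1; q0-y>q0; q1-x>q2; q1-y>q1; q2-x>q3; q2-y>q2; q3-x>q3; q3-y>q3

Count `x`s, saturating at 3: states q0 through q2 mean 0 through 2 `x`s seen; q3 means more than 2. Each `x` increments (capped at q3); other symbols loop. Accept from {q2}.
A 4-state machine:
        x   y  
>  q0   q1  q0 
   q1   q2  q1 
 * q2   q3  q2 
   q3   q3  q3 
(> = start, * = accepting)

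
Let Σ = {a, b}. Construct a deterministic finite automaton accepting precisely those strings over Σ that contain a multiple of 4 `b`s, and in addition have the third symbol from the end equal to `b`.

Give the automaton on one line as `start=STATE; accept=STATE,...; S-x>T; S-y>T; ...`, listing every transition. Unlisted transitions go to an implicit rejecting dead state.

Build one automaton per condition and run them in lockstep. One (4 states) tracks the count of `b`s modulo 4; the other (15 states) tracks the last 3 symbols read. Each combined state is a pair, one component from each; accept when both components accept. Equivalent product states are then merged.
15 states suffice.
          a    b  
>  S0     S0   S1 
   S1     S1   S2 
   S2     S3   S4 
   S3     S3   S5 
   S4     S6   S7 
   S5     S6   S8 
   S6     S9  S10 
 * S7    S11   S1 
   S8    S11   S1 
   S9     S9  S12 
 * S10   S13   S1 
 * S11   S14   S1 
   S12   S13   S1 
   S13   S14   S1 
 * S14    S0   S1 
(> = start, * = accepting)

start=S0; accept=S7,S10,S11,S14; S0-a>S0; S0-b>S1; S1-a>S1; S1-b>S2; S2-a>S3; S2-b>S4; S3-a>S3; S3-b>S5; S4-a>S6; S4-b>S7; S5-a>S6; S5-b>S8; S6-a>S9; S6-b>S10; S7-a>S11; S7-b>S1; S8-a>S11; S8-b>S1; S9-a>S9; S9-b>S12; S10-a>S13; S10-b>S1; S11-a>S14; S11-b>S1; S12-a>S13; S12-b>S1; S13-a>S14; S13-b>S1; S14-a>S0; S14-b>S1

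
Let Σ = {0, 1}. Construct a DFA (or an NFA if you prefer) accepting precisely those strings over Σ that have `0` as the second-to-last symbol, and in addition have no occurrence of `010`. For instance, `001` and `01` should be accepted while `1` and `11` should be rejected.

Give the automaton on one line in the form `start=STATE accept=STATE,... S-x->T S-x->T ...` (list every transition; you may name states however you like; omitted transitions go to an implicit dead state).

Run two small machines in parallel and take their product. The first has 7 states tracking the last 2 symbols read; the second has 4 states tracking partial matches of the forbidden pattern `010`. A product state is a pair (one from each), accepting exactly when both do. Minimizing collapses redundant product states.
       0  1 
>  A   B  A 
   B   C  D 
 * C   C  D 
 * D   E  A 
   E   E  E 
(> = start, * = accepting)

start=A accept=C,D A-0->B A-1->A B-0->C B-1->D C-0->C C-1->D D-0->E D-1->A E-0->E E-1->E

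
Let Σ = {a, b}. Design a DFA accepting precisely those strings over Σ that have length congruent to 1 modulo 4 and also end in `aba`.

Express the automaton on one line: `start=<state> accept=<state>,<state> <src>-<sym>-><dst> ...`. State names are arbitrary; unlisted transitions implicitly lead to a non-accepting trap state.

start=S0 accept=S6 S0-a->S1 S0-b->S1 S1-a->S2 S1-b->S2 S2-a->S3 S2-b->S4 S3-a->S0 S3-b->S5 S4-a->S0 S4-b->S0 S5-a->S6 S5-b->S1 S6-a->S2 S6-b->S2

Build one automaton per condition and run them in lockstep. One (4 states) tracks the input length modulo 4; the other (4 states) tracks how much of the suffix `aba` has currently been matched. Each combined state is a pair, one component from each; accept when both components accept. After merging equivalent states the machine shrinks.
7 states suffice.
        a   b  
>  S0   S1  S1 
   S1   S2  S2 
   S2   S3  S4 
   S3   S0  S5 
   S4   S0  S0 
   S5   S6  S1 
 * S6   S2  S2 
(> = start, * = accepting)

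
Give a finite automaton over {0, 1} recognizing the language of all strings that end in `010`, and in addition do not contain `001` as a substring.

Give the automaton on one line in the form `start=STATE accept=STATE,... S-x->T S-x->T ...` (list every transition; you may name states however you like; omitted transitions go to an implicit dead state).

Run two small machines in parallel and take their product. One (4 states) tracks how much of the suffix `010` has currently been matched; the other (4 states) tracks partial matches of the forbidden pattern `001`. Each combined state is a pair, one component from each; accept when both components accept. Minimizing collapses redundant product states.
With 5 states:
       0  1 
>  A   B  A 
   B   C  D 
   C   C  C 
   D   E  A 
 * E   C  D 
(> = start, * = accepting)

start=A accept=E A-0->B A-1->A B-0->C B-1->D C-0->C C-1->C D-0->E D-1->A E-0->C E-1->D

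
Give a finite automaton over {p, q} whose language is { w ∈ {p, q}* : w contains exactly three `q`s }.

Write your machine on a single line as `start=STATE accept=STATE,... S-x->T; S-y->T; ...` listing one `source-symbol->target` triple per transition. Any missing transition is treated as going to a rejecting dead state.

Count `q`s, saturating at 4: states s0 through s3 mean 0 through 3 `q`s seen; s4 means more than 3. Each `q` increments (capped at s4); other symbols loop. Accept from {s3}.
A 5-state machine:
        p   q  
>  s0   s0  s1 
   s1   s1  s2 
   s2   s2  s3 
 * s3   s3  s4 
   s4   s4  s4 
(> = start, * = accepting)

start=s0; accept=s3; s0-p->s0; s0-q->s1; s1-p->s1; s1-q->s2; s2-p->s2; s2-q->s3; s3-p->s3; s3-q->s4; s4-p->s4; s4-q->s4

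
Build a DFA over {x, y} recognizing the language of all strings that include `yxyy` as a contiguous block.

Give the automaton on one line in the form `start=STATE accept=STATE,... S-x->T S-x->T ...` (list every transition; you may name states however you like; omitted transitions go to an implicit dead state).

States S0..S3 record the length of the longest prefix of `yxyy` that matches the current input suffix. Reaching S4 means `yxyy` has been seen, and we stay there forever. Accept from S4.
A 5-state machine:
        x   y  
>  S0   S0  S1 
   S1   S2  S1 
   S2   S0  S3 
   S3   S2  S4 
 * S4   S4  S4 
(> = start, * = accepting)

start=S0 accept=S4 S0-x->S0 S0-y->S1 S1-x->S2 S1-y->S1 S2-x->S0 S2-y->S3 S3-x->S2 S3-y->S4 S4-x->S4 S4-y->S4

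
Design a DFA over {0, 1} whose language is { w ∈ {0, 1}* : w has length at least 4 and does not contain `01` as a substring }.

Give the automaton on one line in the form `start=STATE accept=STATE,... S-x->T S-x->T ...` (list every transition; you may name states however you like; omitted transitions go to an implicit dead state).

Run two small machines in parallel and take their product. One (6 states) tracks the input length, saturating at 5; the other (3 states) tracks partial matches of the forbidden pattern `01`. Each combined state is a pair, one component from each; accept when both components accept. Minimizing collapses redundant product states.
A 10-state machine:
        0   1  
>  q0   q1  q2 
   q1   q3  q4 
   q2   q3  q5 
   q3   q6  q4 
   q4   q4  q4 
   q5   q6  q7 
   q6   q8  q4 
   q7   q8  q9 
 * q8   q8  q4 
 * q9   q8  q9 
(> = start, * = accepting)

start=q0 accept=q8,q9 q0-0->q1 q0-1->q2 q1-0->q3 q1-1->q4 q2-0->q3 q2-1->q5 q3-0->q6 q3-1->q4 q4-0->q4 q4-1->q4 q5-0->q6 q5-1->q7 q6-0->q8 q6-1->q4 q7-0->q8 q7-1->q9 q8-0->q8 q8-1->q4 q9-0->q8 q9-1->q9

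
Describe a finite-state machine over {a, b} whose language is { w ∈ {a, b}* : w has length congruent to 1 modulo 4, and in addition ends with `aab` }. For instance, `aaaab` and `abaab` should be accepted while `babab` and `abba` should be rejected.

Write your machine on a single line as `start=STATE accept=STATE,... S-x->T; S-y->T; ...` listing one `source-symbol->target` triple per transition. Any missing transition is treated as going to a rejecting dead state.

Run two small machines in parallel and take their product. The first has 4 states tracking the input length modulo 4; the second has 4 states tracking how much of the suffix `aab` has currently been matched. A product state is a pair (one from each), accepting exactly when both do. Equivalent product states are then merged.
7 states suffice.
        a   b  
>  q0   q1  q1 
   q1   q2  q2 
   q2   q3  q4 
   q3   q5  q0 
   q4   q0  q0 
   q5   q1  q6 
 * q6   q2  q2 
(> = start, * = accepting)

start=q0; accept=q6; q0-a->q1; q0-b->q1; q1-a->q2; q1-b->q2; q2-a->q3; q2-b->q4; q3-a->q5; q3-b->q0; q4-a->q0; q4-b->q0; q5-a->q1; q5-b->q6; q6-a->q2; q6-b->q2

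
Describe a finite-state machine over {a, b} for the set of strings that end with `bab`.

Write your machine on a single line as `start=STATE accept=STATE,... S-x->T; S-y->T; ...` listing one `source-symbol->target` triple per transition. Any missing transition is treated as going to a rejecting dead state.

start=q0; accept=q3; q0-a->q0; q0-b->q1; q1-a->q2; q1-b->q1; q2-a->q0; q2-b->q3; q3-a->q2; q3-b->q1

Let each state record the length of the longest suffix of the input read so far that is also a prefix of `bab`. q1 means the last symbol is `b`; q2 means the last 2 symbols are `ba`; q3 means the last 3 symbols are `bab`. Accept only at q3, where the string currently ends in `bab`.
With 4 states:
        a   b  
>  q0   q0  q1 
   q1   q2  q1 
   q2   q0  q3 
 * q3   q2  q1 
(> = start, * = accepting)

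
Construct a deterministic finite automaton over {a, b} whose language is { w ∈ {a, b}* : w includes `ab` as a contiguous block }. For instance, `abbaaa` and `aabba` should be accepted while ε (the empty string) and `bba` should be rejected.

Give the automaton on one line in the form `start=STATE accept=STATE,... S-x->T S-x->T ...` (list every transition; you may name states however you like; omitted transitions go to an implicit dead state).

start=q0 accept=q2 q0-a->q1 q0-b->q0 q1-a->q1 q1-b->q2 q2-a->q2 q2-b->q2

Track how much of `ab` has been matched so far: state q0 is no progress, q2 is the absorbing accept state reached once `ab` has occurred. Intermediate states record partial matches; on a mismatch, fall back to the longest reusable overlap.
        a   b  
>  q0   q1  q0 
   q1   q1  q2 
 * q2   q2  q2 
(> = start, * = accepting)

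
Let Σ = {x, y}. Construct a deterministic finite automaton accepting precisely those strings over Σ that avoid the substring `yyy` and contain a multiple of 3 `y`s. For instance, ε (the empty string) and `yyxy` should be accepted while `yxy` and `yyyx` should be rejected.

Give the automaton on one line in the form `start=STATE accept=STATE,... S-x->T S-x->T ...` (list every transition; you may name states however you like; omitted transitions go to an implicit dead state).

start=S0 accept=S0,S7,S8 S0-x->S0 S0-y->S1 S1-x->S2 S1-y->S3 S2-x->S2 S2-y->S4 S3-x->S5 S3-y->S6 S4-x->S5 S4-y->S7 S5-x->S5 S5-y->S8 S6-x->S6 S6-y->S6 S7-x->S0 S7-y->S6 S8-x->S0 S8-y->S9 S9-x->S2 S9-y->S6

Run two small machines in parallel and take their product. The first has 4 states tracking partial matches of the forbidden pattern `yyy`; the second has 3 states tracking the count of `y`s modulo 3. A product state is a pair (one from each), accepting exactly when both do. After merging equivalent states the machine shrinks.
10 states suffice.
        x   y  
>* S0   S0  S1 
   S1   S2  S3 
   S2   S2  S4 
   S3   S5  S6 
   S4   S5  S7 
   S5   S5  S8 
   S6   S6  S6 
 * S7   S0  S6 
 * S8   S0  S9 
   S9   S2  S6 
(> = start, * = accepting)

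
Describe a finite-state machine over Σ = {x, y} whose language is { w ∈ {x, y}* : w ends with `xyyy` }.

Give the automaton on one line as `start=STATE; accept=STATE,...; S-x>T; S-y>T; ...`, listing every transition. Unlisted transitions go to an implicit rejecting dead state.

Remember how much of `xyyy` the current input suffix matches. State A means no match yet; B means the last symbol is `x`; C means the last 2 symbols are `xy`; D means the last 3 symbols are `xyy`; E means the last 4 symbols are `xyyy`. Only E accepts. On a mismatch, fall back to the longest proper suffix that is still a prefix of `xyyy`.
       x  y 
>  A   B  A 
   B   B  C 
   C   B  D 
   D   B  E 
 * E   B  A 
(> = start, * = accepting)

start=A; accept=E; A-x>B; A-y>A; B-x>B; B-y>C; C-x>B; C-y>D; D-x>B; D-y>E; E-x>B; E-y>A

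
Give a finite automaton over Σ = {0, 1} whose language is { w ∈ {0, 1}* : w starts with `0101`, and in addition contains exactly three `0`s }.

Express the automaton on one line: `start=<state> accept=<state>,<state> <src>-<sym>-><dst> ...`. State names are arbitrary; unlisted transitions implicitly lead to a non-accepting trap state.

start=q0 accept=q6 q0-0->q1 q0-1->q2 q1-0->q2 q1-1->q3 q2-0->q2 q2-1->q2 q3-0->q4 q3-1->q2 q4-0->q2 q4-1->q5 q5-0->q6 q5-1->q5 q6-0->q2 q6-1->q6

Run two small machines in parallel and take their product. The first has 6 states tracking whether the input so far still matches the prefix `0101`; the second has 5 states tracking the count of `0`s, saturating at 4. A product state is a pair (one from each), accepting exactly when both do. Minimizing collapses redundant product states.
A 7-state machine:
        0   1  
>  q0   q1  q2 
   q1   q2  q3 
   q2   q2  q2 
   q3   q4  q2 
   q4   q2  q5 
   q5   q6  q5 
 * q6   q2  q6 
(> = start, * = accepting)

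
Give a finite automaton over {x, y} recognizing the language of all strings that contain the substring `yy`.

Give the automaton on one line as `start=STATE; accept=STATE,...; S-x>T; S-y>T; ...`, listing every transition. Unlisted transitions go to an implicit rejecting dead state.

start=S0; accept=S2; S0-x>S0; S0-y>S1; S1-x>S0; S1-y>S2; S2-x>S2; S2-y>S2

States S0..S1 record the length of the longest prefix of `yy` that matches the current input suffix. Reaching S2 means `yy` has been seen, and we stay there forever. Accept from S2.
        x   y  
>  S0   S0  S1 
   S1   S0  S2 
 * S2   S2  S2 
(> = start, * = accepting)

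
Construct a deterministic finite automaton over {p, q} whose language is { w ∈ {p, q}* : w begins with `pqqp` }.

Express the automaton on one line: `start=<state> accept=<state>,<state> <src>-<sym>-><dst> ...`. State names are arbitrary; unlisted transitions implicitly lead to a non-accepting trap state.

start=S0 accept=S4 S0-p->S1 S0-q->S5 S1-p->S5 S1-q->S2 S2-p->S5 S2-q->S3 S3-p->S4 S3-q->S5 S4-p->S4 S4-q->S4 S5-p->S5 S5-q->S5

Check the first 4 symbols one by one: S0 through S3 record how many have matched `pqqp` so far; any wrong symbol goes to the dead state S5. After all 4 match we enter the accepting sink S4.
With 6 states:
        p   q  
>  S0   S1  S5 
   S1   S5  S2 
   S2   S5  S3 
   S3   S4  S5 
 * S4   S4  S4 
   S5   S5  S5 
(> = start, * = accepting)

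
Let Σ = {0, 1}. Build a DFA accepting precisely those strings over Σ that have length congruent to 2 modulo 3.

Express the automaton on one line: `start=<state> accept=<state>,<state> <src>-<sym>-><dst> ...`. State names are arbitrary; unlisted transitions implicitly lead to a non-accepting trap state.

Count input length modulo 3: every symbol advances one step around the cycle q0 → q1 → q2 → q0. Accept at q2.
        0   1  
>  q0   q1  q1 
   q1   q2  q2 
 * q2   q0  q0 
(> = start, * = accepting)

start=q0 accept=q2 q0-0->q1 q0-1->q1 q1-0->q2 q1-1->q2 q2-0->q0 q2-1->q0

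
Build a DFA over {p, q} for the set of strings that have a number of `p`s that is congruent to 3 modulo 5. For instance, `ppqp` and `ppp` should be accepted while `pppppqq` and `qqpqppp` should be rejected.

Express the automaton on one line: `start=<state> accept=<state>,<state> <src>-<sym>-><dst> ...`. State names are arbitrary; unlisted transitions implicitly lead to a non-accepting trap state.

The only thing that matters is how many `p`s have appeared, reduced mod 5. Use one state per residue: s0 for 0, …, s4 for 4. Reading `p` moves to the next residue; anything else stays put. s3 is accepting.
5 states suffice.
        p   q  
>  s0   s1  s0 
   s1   s2  s1 
   s2   s3  s2 
 * s3   s4  s3 
   s4   s0  s4 
(> = start, * = accepting)

start=s0 accept=s3 s0-p->s1 s0-q->s0 s1-p->s2 s1-q->s1 s2-p->s3 s2-q->s2 s3-p->s4 s3-q->s3 s4-p->s0 s4-q->s4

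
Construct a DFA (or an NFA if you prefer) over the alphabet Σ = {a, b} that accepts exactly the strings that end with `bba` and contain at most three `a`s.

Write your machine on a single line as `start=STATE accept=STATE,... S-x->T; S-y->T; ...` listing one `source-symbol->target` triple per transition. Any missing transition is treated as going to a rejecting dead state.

Build one automaton per condition and run them in lockstep. The first has 4 states tracking how much of the suffix `bba` has currently been matched; the second has 5 states tracking the count of `a`s, saturating at 4. A product state is a pair (one from each), accepting exactly when both do.
19 states suffice.
          a    b  
>  s0     s1   s2 
   s1     s3   s4 
   s2     s1   s5 
   s3     s6   s7 
   s4     s3   s8 
   s5     s9   s5 
   s6    s10  s11 
   s7     s6  s12 
   s8    s13   s8 
 * s9     s3   s4 
   s10   s10  s14 
   s11   s10  s15 
   s12   s16  s12 
 * s13    s6   s7 
   s14   s10  s17 
   s15   s18  s15 
 * s16   s10  s11 
   s17   s18  s17 
   s18   s10  s14 
(> = start, * = accepting)

start=s0; accept=s9,s13,s16; s0-a->s1; s0-b->s2; s1-a->s3; s1-b->s4; s2-a->s1; s2-b->s5; s3-a->s6; s3-b->s7; s4-a->s3; s4-b->s8; s5-a->s9; s5-b->s5; s6-a->s10; s6-b->s11; s7-a->s6; s7-b->s12; s8-a->s13; s8-b->s8; s9-a->s3; s9-b->s4; s10-a->s10; s10-b->s14; s11-a->s10; s11-b->s15; s12-a->s16; s12-b->s12; s13-a->s6; s13-b->s7; s14-a->s10; s14-b->s17; s15-a->s18; s15-b->s15; s16-a->s10; s16-b->s11; s17-a->s18; s17-b->s17; s18-a->s10; s18-b->s14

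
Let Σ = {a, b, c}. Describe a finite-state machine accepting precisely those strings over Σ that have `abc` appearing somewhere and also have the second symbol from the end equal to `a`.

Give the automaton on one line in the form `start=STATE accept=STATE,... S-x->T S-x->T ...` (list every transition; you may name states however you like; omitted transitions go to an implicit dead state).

start=S0 accept=S5,S6 S0-a->S1 S0-b->S0 S0-c->S0 S1-a->S1 S1-b->S2 S1-c->S0 S2-a->S1 S2-b->S0 S2-c->S3 S3-a->S4 S3-b->S3 S3-c->S3 S4-a->S5 S4-b->S6 S4-c->S6 S5-a->S5 S5-b->S6 S5-c->S6 S6-a->S4 S6-b->S3 S6-c->S3

Build one automaton per condition and run them in lockstep. The first has 4 states tracking whether and how much of `abc` has been seen; the second has 13 states tracking the last 2 symbols read. A product state is a pair (one from each), accepting exactly when both do. Minimizing collapses redundant product states.
7 states suffice.
        a   b   c  
>  S0   S1  S0  S0 
   S1   S1  S2  S0 
   S2   S1  S0  S3 
   S3   S4  S3  S3 
   S4   S5  S6  S6 
 * S5   S5  S6  S6 
 * S6   S4  S3  S3 
(> = start, * = accepting)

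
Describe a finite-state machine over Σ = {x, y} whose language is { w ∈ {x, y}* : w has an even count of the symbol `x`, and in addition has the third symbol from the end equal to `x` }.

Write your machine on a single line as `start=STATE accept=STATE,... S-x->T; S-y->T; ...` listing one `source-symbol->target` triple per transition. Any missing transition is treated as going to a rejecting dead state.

start=q0; accept=q8,q9,q15,q18; q0-x->q1; q0-y->q2; q1-x->q3; q1-y->q4; q2-x->q5; q2-y->q6; q3-x->q7; q3-y->q8; q4-x->q9; q4-y->q10; q5-x->q11; q5-y->q12; q6-x->q13; q6-y->q14; q7-x->q15; q7-y->q16; q8-x->q17; q8-y->q18; q9-x->q19; q9-y->q20; q10-x->q21; q10-y->q22; q11-x->q7; q11-y->q8; q12-x->q9; q12-y->q10; q13-x->q11; q13-y->q12; q14-x->q13; q14-y->q14; q15-x->q7; q15-y->q8; q16-x->q9; q16-y->q10; q17-x->q11; q17-y->q12; q18-x->q13; q18-y->q14; q19-x->q15; q19-y->q16; q20-x->q17; q20-y->q18; q21-x->q19; q21-y->q20; q22-x->q21; q22-y->q22

Build one automaton per condition and run them in lockstep. The first has 2 states tracking the count of `x`s modulo 2; the second has 15 states tracking the last 3 symbols read. A product state is a pair (one from each), accepting exactly when both do.
23 states suffice.
          x    y  
>  q0     q1   q2 
   q1     q3   q4 
   q2     q5   q6 
   q3     q7   q8 
   q4     q9  q10 
   q5    q11  q12 
   q6    q13  q14 
   q7    q15  q16 
 * q8    q17  q18 
 * q9    q19  q20 
   q10   q21  q22 
   q11    q7   q8 
   q12    q9  q10 
   q13   q11  q12 
   q14   q13  q14 
 * q15    q7   q8 
   q16    q9  q10 
   q17   q11  q12 
 * q18   q13  q14 
   q19   q15  q16 
   q20   q17  q18 
   q21   q19  q20 
   q22   q21  q22 
(> = start, * = accepting)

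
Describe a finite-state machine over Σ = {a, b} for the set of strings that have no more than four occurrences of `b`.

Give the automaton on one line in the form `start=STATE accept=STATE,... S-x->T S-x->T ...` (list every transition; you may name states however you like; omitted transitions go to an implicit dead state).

Count `b`s, saturating at 5: states s0 through s4 mean 0 through 4 `b`s seen; s5 means more than 4. Each `b` increments (capped at s5); other symbols loop. Accept from {s0, s1, s2, s3, s4}.
        a   b  
>* s0   s0  s1 
 * s1   s1  s2 
 * s2   s2  s3 
 * s3   s3  s4 
 * s4   s4  s5 
   s5   s5  s5 
(> = start, * = accepting)

start=s0 accept=s0,s1,s2,s3,s4 s0-a->s0 s0-b->s1 s1-a->s1 s1-b->s2 s2-a->s2 s2-b->s3 s3-a->s3 s3-b->s4 s4-a->s4 s4-b->s5 s5-a->s5 s5-b->s5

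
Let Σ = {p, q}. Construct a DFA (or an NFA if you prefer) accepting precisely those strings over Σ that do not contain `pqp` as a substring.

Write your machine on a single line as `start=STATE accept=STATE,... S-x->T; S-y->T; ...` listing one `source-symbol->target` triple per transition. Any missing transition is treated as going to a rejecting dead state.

start=A; accept=A,B,C; A-p->B; A-q->A; B-p->B; B-q->C; C-p->D; C-q->A; D-p->D; D-q->D

This is the complement of 'contains `pqp`'. Use the same substring-matching states — A through D holding how much of `pqp` has just been matched — but flip the accepting set: everything except the trap D accepts.
A 4-state machine:
       p  q 
>* A   B  A 
 * B   B  C 
 * C   D  A 
   D   D  D 
(> = start, * = accepting)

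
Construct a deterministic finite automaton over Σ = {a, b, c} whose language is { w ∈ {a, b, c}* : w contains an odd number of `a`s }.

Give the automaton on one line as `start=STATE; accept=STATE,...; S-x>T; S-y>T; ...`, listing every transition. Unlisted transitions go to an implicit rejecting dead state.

Keep the running count of `a`s modulo 2: each `a` advances along the cycle S0 → S1 → S0 while other symbols loop. Accept at S1.
        a   b   c  
>  S0   S1  S0  S0 
 * S1   S0  S1  S1 
(> = start, * = accepting)

start=S0; accept=S1; S0-a>S1; S0-b>S0; S0-c>S0; S1-a>S0; S1-b>S1; S1-c>S1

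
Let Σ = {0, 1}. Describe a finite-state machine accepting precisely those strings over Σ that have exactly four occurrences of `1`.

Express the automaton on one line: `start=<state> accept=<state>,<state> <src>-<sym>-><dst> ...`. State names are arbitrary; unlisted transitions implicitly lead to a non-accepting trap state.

Only the number of `1`s matters, and only up to 5. Make a chain s0 → s1 → s2 → s3 → s4 → s5 advanced by each `1` (with s5 absorbing); every other symbol self-loops. The accepting set is {s4}.
A 6-state machine:
        0   1  
>  s0   s0  s1 
   s1   s1  s2 
   s2   s2  s3 
   s3   s3  s4 
 * s4   s4  s5 
   s5   s5  s5 
(> = start, * = accepting)

start=s0 accept=s4 s0-0->s0 s0-1->s1 s1-0->s1 s1-1->s2 s2-0->s2 s2-1->s3 s3-0->s3 s3-1->s4 s4-0->s4 s4-1->s5 s5-0->s5 s5-1->s5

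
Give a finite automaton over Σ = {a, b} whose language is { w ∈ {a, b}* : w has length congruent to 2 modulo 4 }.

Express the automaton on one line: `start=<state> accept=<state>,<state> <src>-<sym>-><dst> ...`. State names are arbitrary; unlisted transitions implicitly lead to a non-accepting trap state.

start=q0 accept=q2 q0-a->q1 q0-b->q1 q1-a->q2 q1-b->q2 q2-a->q3 q2-b->q3 q3-a->q0 q3-b->q0

Count input length modulo 4: every symbol advances one step around the cycle q0 → q1 → q2 → q3 → q0. Accept at q2.
        a   b  
>  q0   q1  q1 
   q1   q2  q2 
 * q2   q3  q3 
   q3   q0  q0 
(> = start, * = accepting)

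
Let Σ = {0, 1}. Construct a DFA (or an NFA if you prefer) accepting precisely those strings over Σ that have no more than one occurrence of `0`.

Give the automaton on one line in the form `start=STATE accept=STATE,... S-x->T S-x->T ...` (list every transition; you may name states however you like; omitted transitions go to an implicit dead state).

Only the number of `0`s matters, and only up to 2. Make a chain s0 → s1 → s2 advanced by each `0` (with s2 absorbing); every other symbol self-loops. The accepting set is {s0, s1}.
3 states suffice.
        0   1  
>* s0   s1  s0 
 * s1   s2  s1 
   s2   s2  s2 
(> = start, * = accepting)

start=s0 accept=s0,s1 s0-0->s1 s0-1->s0 s1-0->s2 s1-1->s1 s2-0->s2 s2-1->s2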